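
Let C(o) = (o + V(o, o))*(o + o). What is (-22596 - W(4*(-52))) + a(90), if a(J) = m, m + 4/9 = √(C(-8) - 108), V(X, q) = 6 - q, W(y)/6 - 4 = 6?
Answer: -203908/9 + 2*I*√51 ≈ -22656.0 + 14.283*I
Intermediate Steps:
W(y) = 60 (W(y) = 24 + 6*6 = 24 + 36 = 60)
C(o) = 12*o (C(o) = (o + (6 - o))*(o + o) = 6*(2*o) = 12*o)
m = -4/9 + 2*I*√51 (m = -4/9 + √(12*(-8) - 108) = -4/9 + √(-96 - 108) = -4/9 + √(-204) = -4/9 + 2*I*√51 ≈ -0.44444 + 14.283*I)
a(J) = -4/9 + 2*I*√51
(-22596 - W(4*(-52))) + a(90) = (-22596 - 1*60) + (-4/9 + 2*I*√51) = (-22596 - 60) + (-4/9 + 2*I*√51) = -22656 + (-4/9 + 2*I*√51) = -203908/9 + 2*I*√51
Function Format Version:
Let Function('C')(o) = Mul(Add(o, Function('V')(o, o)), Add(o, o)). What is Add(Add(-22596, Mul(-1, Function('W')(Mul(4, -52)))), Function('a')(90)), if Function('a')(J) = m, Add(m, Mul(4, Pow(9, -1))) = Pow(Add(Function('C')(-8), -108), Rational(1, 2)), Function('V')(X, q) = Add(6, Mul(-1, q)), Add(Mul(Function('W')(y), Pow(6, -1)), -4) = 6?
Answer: Add(Rational(-203908, 9), Mul(2, I, Pow(51, Rational(1, 2)))) ≈ Add(-22656., Mul(14.283, I))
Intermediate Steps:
Function('W')(y) = 60 (Function('W')(y) = Add(24, Mul(6, 6)) = Add(24, 36) = 60)
Function('C')(o) = Mul(12, o) (Function('C')(o) = Mul(Add(o, Add(6, Mul(-1, o))), Add(o, o)) = Mul(6, Mul(2, o)) = Mul(12, o))
m = Add(Rational(-4, 9), Mul(2, I, Pow(51, Rational(1, 2)))) (m = Add(Rational(-4, 9), Pow(Add(Mul(12, -8), -108), Rational(1, 2))) = Add(Rational(-4, 9), Pow(Add(-96, -108), Rational(1, 2))) = Add(Rational(-4, 9), Pow(-204, Rational(1, 2))) = Add(Rational(-4, 9), Mul(2, I, Pow(51, Rational(1, 2)))) ≈ Add(-0.44444, Mul(14.283, I)))
Function('a')(J) = Add(Rational(-4, 9), Mul(2, I, Pow(51, Rational(1, 2))))
Add(Add(-22596, Mul(-1, Function('W')(Mul(4, -52)))), Function('a')(90)) = Add(Add(-22596, Mul(-1, 60)), Add(Rational(-4, 9), Mul(2, I, Pow(51, Rational(1, 2))))) = Add(Add(-22596, -60), Add(Rational(-4, 9), Mul(2, I, Pow(51, Rational(1, 2))))) = Add(-22656, Add(Rational(-4, 9), Mul(2, I, Pow(51, Rational(1, 2))))) = Add(Rational(-203908, 9), Mul(2, I, Pow(51, Rational(1, 2))))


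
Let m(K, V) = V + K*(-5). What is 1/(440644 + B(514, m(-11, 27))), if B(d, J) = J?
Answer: 1/440726 ≈ 2.2690e-6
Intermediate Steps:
m(K, V) = V - 5*K
1/(440644 + B(514, m(-11, 27))) = 1/(440644 + (27 - 5*(-11))) = 1/(440644 + (27 + 55)) = 1/(440644 + 82) = 1/440726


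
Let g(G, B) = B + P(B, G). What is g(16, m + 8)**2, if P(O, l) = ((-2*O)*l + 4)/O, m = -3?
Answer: 17161/25 ≈ 686.44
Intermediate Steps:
P(O, l) = (4 - 2*O*l)/O (P(O, l) = (-2*O*l + 4)/O = (4 - 2*O*l)/O)
g(G, B) = B - 2*G + 4/B (g(G, B) = B + (-2*G + 4/B) = B - 2*G + 4/B)
g(16, m + 8)**2 = ((-3 + 8) - 2*16 + 4/(-3 + 8))**2 = (5 - 32 + 4/5)**2 = (-131/5)**2 = 17161/25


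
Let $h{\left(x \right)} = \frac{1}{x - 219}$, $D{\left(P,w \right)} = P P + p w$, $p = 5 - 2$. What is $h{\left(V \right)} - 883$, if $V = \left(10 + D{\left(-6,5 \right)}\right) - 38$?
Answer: $- \frac{173069}{196} \approx -883.0$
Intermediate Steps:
$p = 3$ ($p = 5 - 2 = 3$)
$D{\left(P,w \right)} = P^{2} + 3 w$ ($D{\left(P,w \right)} = P P + 3 w = P^{2} + 3 w$)
$V = 23$ ($V = \left(10 + \left(\left(-6\right)^{2} + 3 \cdot 5\right)\right) - 38 = \left(10 + \left(36 + 15\right)\right) - 38 = \left(10 + 51\right) - 38 = 61 - 38 = 23$)
$h{\left(x \right)} = \frac{1}{-219 + x}$
$h{\left(V \right)} - 883 = \frac{1}{-219 + 23} - 883 = \frac{1}{-196} - 883 = - \frac{1}{196} - 883 = - \frac{173069}{196}$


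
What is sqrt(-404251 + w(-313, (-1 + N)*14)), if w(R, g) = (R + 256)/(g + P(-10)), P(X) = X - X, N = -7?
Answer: I*sqrt(316932385)/28 ≈ 635.81*I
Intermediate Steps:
P(X) = 0
w(R, g) = (256 + R)/g (w(R, g) = (R + 256)/(g + 0) = (256 + R)/g)
sqrt(-404251 + w(-313, (-1 + N)*14)) = sqrt(-404251 + (256 - 313)/(((-1 - 7)*14))) = sqrt(-404251 - 57/(-8*14)) = sqrt(-404251 - 57/(-112)) = sqrt(-404251 - 1/112*(-57)) = sqrt(-404251 + 57/112) = sqrt(-45276055/112) = I*sqrt(316932385)/28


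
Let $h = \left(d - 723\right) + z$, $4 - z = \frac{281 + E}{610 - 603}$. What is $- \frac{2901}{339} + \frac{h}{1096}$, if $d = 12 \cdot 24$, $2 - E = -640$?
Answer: $- \frac{1966011}{216734} \approx -9.0711$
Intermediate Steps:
$E = 642$ ($E = 2 - -640 = 2 + 640 = 642$)
$d = 288$
$z = - \frac{895}{7}$ ($z = 4 - \frac{281 + 642}{610 - 603} = 4 - \frac{923}{7} = - \frac{895}{7} \approx -127.86$)
$h = - \frac{3940}{7}$ ($h = \left(288 - 723\right) - \frac{895}{7} = -435 - \frac{895}{7} = - \frac{3940}{7} \approx -562.86$)
$- \frac{2901}{339} + \frac{h}{1096} = - \frac{2901}{339} - \frac{3940}{7 \cdot 1096} = \left(-2901\right) \frac{1}{339} - \frac{985}{1918} = - \frac{967}{113} - \frac{985}{1918} = - \frac{1966011}{216734}$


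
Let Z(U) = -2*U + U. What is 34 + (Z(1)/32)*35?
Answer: 1053/32 ≈ 32.906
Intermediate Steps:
Z(U) = -U
34 + (Z(1)/32)*35 = 34 + (-1*1/32)*35 = 34 - 1*1/32*35 = 34 - 1/32*35 = 34 - 35/32 = 1053/32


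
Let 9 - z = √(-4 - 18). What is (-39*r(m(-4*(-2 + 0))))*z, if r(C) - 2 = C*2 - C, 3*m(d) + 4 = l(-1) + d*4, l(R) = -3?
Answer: -3627 + 403*I*√22 ≈ -3627.0 + 1890.2*I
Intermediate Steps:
m(d) = -7/3 + 4*d/3 (m(d) = -4/3 + (-3 + d*4)/3 = -4/3 + (-3 + 4*d)/3 = -4/3 + (-1 + 4*d/3) = -7/3 + 4*d/3)
r(C) = 2 + C (r(C) = 2 + (C*2 - C) = 2 + (2*C - C) = 2 + C)
z = 9 - I*√22 (z = 9 - √(-4 - 18) = 9 - √(-22) = 9 - I*√22 ≈ 9.0 - 4.6904*I)
(-39*r(m(-4*(-2 + 0))))*z = (-39*(2 + (-7/3 + 4*(-4*(-2 + 0))/3)))*(9 - I*√22) = (-39*(2 + (-7/3 + 4*(-4*(-2))/3)))*(9 - I*√22) = (-39*(2 + (-7/3 + (4/3)*8)))*(9 - I*√22) = (-39*(2 + (-7/3 + 32/3)))*(9 - I*√22) = (-39*(2 + 25/3))*(9 - I*√22) = (-39*31/3)*(9 - I*√22) = -403*(9 - I*√22) = -3627 + 403*I*√22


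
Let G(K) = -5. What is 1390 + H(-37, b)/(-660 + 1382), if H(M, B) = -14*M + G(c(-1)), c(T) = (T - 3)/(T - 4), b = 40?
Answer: 52847/38 ≈ 1390.7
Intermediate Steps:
c(T) = (-3 + T)/(-4 + T)
H(M, B) = -5 - 14*M (H(M, B) = -14*M - 5 = -5 - 14*M)
1390 + H(-37, b)/(-660 + 1382) = 1390 + (-5 - 14*(-37))/(-660 + 1382) = 1390 + (-5 + 518)/722 = 1390 + 513*(1/722) = 1390 + 27/38 = 52847/38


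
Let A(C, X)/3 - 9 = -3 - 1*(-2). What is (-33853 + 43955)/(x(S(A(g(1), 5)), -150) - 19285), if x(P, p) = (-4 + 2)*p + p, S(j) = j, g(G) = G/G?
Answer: -10102/19135 ≈ -0.52793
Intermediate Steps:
g(G) = 1
A(C, X) = 24 (A(C, X) = 27 + 3*(-3 - 1*(-2)) = 27 + 3*(-3 + 2) = 27 + 3*(-1) = 27 - 3 = 24)
x(P, p) = -p (x(P, p) = -2*p + p = -p)
(-33853 + 43955)/(x(S(A(g(1), 5)), -150) - 19285) = (-33853 + 43955)/(-1*(-150) - 19285) = 10102/(150 - 19285) = 10102/(-19135) = 10102*(-1/19135) = -10102/19135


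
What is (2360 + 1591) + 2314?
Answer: 6265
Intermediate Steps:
(2360 + 1591) + 2314 = 3951 + 2314 = 6265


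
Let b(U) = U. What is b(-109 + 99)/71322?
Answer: -5/35661 ≈ -0.00014021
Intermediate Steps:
b(-109 + 99)/71322 = (-109 + 99)/71322 = -10*1/71322 = -5/35661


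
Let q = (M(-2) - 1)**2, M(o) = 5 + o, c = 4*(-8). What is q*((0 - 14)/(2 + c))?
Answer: 28/15 ≈ 1.8667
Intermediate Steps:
c = -32
q = 4 (q = ((5 - 2) - 1)**2 = (3 - 1)**2 = 2**2 = 4)
q*((0 - 14)/(2 + c)) = 4*((0 - 14)/(2 - 32)) = 4*(-14/(-30)) = 4*(-14*(-1/30)) = 4*(7/15) = 28/15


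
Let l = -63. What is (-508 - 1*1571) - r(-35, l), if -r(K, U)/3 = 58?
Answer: -1905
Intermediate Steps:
r(K, U) = -174 (r(K, U) = -3*58 = -174)
(-508 - 1*1571) - r(-35, l) = (-508 - 1*1571) - 1*(-174) = (-508 - 1571) + 174 = -2079 + 174 = -1905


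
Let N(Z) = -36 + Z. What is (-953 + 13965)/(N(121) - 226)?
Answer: -13012/141 ≈ -92.284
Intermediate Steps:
(-953 + 13965)/(N(121) - 226) = (-953 + 13965)/((-36 + 121) - 226) = 13012/(85 - 226) = 13012/(-141) = 13012*(-1/141) = -13012/141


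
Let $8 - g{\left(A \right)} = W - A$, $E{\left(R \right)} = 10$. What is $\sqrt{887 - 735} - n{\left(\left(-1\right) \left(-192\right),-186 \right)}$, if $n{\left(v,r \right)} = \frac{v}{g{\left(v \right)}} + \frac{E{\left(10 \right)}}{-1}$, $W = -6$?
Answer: $\frac{934}{103} + 2 \sqrt{38} \approx 21.397$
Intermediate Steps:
$g{\left(A \right)} = 14 + A$ ($g{\left(A \right)} = 8 - \left(-6 - A\right) = 8 + \left(6 + A\right) = 14 + A$)
$n{\left(v,r \right)} = -10 + \frac{v}{14 + v}$ ($n{\left(v,r \right)} = \frac{v}{14 + v} + \frac{10}{-1} = \frac{v}{14 + v} + 10 \left(-1\right) = \frac{v}{14 + v} - 10 = -10 + \frac{v}{14 + v}$)
$\sqrt{887 - 735} - n{\left(\left(-1\right) \left(-192\right),-186 \right)} = \sqrt{887 - 735} - \frac{-140 - 9 \left(\left(-1\right) \left(-192\right)\right)}{14 - -192} = \sqrt{152} - \frac{-140 - 1728}{14 + 192} = 2 \sqrt{38} - \frac{-140 - 1728}{206} = 2 \sqrt{38} - \frac{1}{206} \left(-1868\right) = 2 \sqrt{38} - - \frac{934}{103} = 2 \sqrt{38} + \frac{934}{103} = \frac{934}{103} + 2 \sqrt{38}$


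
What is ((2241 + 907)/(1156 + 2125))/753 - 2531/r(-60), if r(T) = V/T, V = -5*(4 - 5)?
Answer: 75036853744/2470593 ≈ 30372.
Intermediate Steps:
V = 5 (V = -5*(-1) = 5)
r(T) = 5/T
((2241 + 907)/(1156 + 2125))/753 - 2531/r(-60) = ((2241 + 907)/(1156 + 2125))/753 - 2531/(5/(-60)) = (3148/3281)*(1/753) - 2531/(5*(-1/60)) = (3148*(1/3281))*(1/753) - 2531/(-1/12) = (3148/3281)*(1/753) - 2531*(-12) = 3148/2470593 + 30372 = 75036853744/2470593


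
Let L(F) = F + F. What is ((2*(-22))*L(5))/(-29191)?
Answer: 440/29191 ≈ 0.015073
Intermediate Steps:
L(F) = 2*F
((2*(-22))*L(5))/(-29191) = ((2*(-22))*(2*5))/(-29191) = -44*10*(-1/29191) = -440*(-1/29191) = 440/29191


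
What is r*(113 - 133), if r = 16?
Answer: -320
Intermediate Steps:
r*(113 - 133) = 16*(113 - 133) = 16*(-20) = -320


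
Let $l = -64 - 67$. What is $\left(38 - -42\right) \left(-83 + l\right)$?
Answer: $-17120$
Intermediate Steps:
$l = -131$
$\left(38 - -42\right) \left(-83 + l\right) = \left(38 - -42\right) \left(-83 - 131\right) = \left(38 + 42\right) \left(-214\right) = 80 \left(-214\right) = -17120$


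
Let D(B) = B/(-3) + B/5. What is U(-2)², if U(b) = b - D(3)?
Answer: 64/25 ≈ 2.5600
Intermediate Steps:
D(B) = -2*B/15 (D(B) = B*(-⅓) + B*(⅕) = -B/3 + B/5 = -2*B/15)
U(b) = ⅖ + b (U(b) = b - (-2)*3/15 = b - 1*(-⅖) = b + ⅖ = ⅖ + b)
U(-2)² = (⅖ - 2)² = (-8/5)² = 64/25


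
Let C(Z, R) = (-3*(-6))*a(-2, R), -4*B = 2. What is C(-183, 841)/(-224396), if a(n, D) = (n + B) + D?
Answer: -15093/224396 ≈ -0.067261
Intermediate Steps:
B = -½ (B = -¼*2 = -½ ≈ -0.50000)
a(n, D) = -½ + D + n (a(n, D) = (n - ½) + D = (-½ + n) + D = -½ + D + n)
C(Z, R) = -45 + 18*R (C(Z, R) = (-3*(-6))*(-½ + R - 2) = 18*(-5/2 + R) = -45 + 18*R)
C(-183, 841)/(-224396) = (-45 + 18*841)/(-224396) = (-45 + 15138)*(-1/224396) = 15093*(-1/224396) = -15093/224396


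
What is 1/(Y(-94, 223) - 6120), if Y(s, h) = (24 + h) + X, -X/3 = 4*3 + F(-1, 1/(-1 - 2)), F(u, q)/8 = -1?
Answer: -1/5885 ≈ -0.00016992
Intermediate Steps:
F(u, q) = -8 (F(u, q) = 8*(-1) = -8)
X = -12 (X = -3*(4*3 - 8) = -3*(12 - 8) = -3*4 = -12)
Y(s, h) = 12 + h (Y(s, h) = (24 + h) - 12 = 12 + h)
1/(Y(-94, 223) - 6120) = 1/((12 + 223) - 6120) = 1/(235 - 6120) = 1/(-5885) = -1/5885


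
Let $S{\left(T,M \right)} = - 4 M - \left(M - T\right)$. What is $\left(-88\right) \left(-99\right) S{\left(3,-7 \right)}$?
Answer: $331056$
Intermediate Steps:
$S{\left(T,M \right)} = T - 5 M$
$\left(-88\right) \left(-99\right) S{\left(3,-7 \right)} = \left(-88\right) \left(-99\right) \left(3 - -35\right) = 8712 \left(3 + 35\right) = 8712 \cdot 38 = 331056$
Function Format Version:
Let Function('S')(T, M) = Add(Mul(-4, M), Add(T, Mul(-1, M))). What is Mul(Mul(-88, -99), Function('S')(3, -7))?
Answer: 331056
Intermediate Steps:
Function('S')(T, M) = Add(T, Mul(-5, M))
Mul(Mul(-88, -99), Function('S')(3, -7)) = Mul(Mul(-88, -99), Add(3, Mul(-5, -7))) = Mul(8712, Add(3, 35)) = Mul(8712, 38) = 331056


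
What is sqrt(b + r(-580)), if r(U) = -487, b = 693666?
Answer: sqrt(693179) ≈ 832.57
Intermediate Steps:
sqrt(b + r(-580)) = sqrt(693666 - 487) = sqrt(693179)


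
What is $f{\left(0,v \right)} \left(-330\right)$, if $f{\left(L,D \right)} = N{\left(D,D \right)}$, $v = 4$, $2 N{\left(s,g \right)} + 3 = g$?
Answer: $-165$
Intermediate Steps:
$N{\left(s,g \right)} = - \frac{3}{2} + \frac{g}{2}$
$f{\left(L,D \right)} = - \frac{3}{2} + \frac{D}{2}$
$f{\left(0,v \right)} \left(-330\right) = \left(- \frac{3}{2} + \frac{1}{2} \cdot 4\right) \left(-330\right) = \left(- \frac{3}{2} + 2\right) \left(-330\right) = \frac{1}{2} \left(-330\right) = -165$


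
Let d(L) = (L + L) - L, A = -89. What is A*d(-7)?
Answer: 623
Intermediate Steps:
d(L) = L (d(L) = 2*L - L = L)
A*d(-7) = -89*(-7) = 623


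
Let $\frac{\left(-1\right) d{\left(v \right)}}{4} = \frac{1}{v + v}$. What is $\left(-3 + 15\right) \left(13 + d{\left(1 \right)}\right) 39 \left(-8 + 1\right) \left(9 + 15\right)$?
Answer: $-864864$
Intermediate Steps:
$d{\left(v \right)} = - \frac{2}{v}$ ($d{\left(v \right)} = - \frac{4}{v + v} = - \frac{4}{2 v} = - 4 \frac{1}{2 v} = - \frac{2}{v}$)
$\left(-3 + 15\right) \left(13 + d{\left(1 \right)}\right) 39 \left(-8 + 1\right) \left(9 + 15\right) = \left(-3 + 15\right) \left(13 - \frac{2}{1}\right) 39 \left(-8 + 1\right) \left(9 + 15\right) = 12 \left(13 - 2\right) 39 \left(\left(-7\right) 24\right) = 12 \left(13 - 2\right) 39 \left(-168\right) = 12 \cdot 11 \cdot 39 \left(-168\right) = 132 \cdot 39 \left(-168\right) = 5148 \left(-168\right) = -864864$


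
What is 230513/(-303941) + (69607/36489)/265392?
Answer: -2232241076715757/2943330811719408 ≈ -0.75841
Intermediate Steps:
230513/(-303941) + (69607/36489)/265392 = 230513*(-1/303941) + (69607*(1/36489))*(1/265392) = -230513/303941 + (69607/36489)*(1/265392) = -230513/303941 + 69607/9683888688 = -2232241076715757/2943330811719408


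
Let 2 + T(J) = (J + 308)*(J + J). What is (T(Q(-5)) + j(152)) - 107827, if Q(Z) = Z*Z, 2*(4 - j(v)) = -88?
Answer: -91131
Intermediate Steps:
j(v) = 48 (j(v) = 4 - ½*(-88) = 4 + 44 = 48)
Q(Z) = Z²
T(J) = -2 + 2*J*(308 + J) (T(J) = -2 + (J + 308)*(J + J) = -2 + (308 + J)*(2*J) = -2 + 2*J*(308 + J))
(T(Q(-5)) + j(152)) - 107827 = ((-2 + 2*((-5)²)² + 616*(-5)²) + 48) - 107827 = ((-2 + 2*25² + 616*25) + 48) - 107827 = ((-2 + 2*625 + 15400) + 48) - 107827 = ((-2 + 1250 + 15400) + 48) - 107827 = (16648 + 48) - 107827 = 16696 - 107827 = -91131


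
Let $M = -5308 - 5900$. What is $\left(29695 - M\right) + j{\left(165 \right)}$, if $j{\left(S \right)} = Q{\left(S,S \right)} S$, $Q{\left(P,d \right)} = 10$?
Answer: $42553$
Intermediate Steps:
$M = -11208$ ($M = -5308 - 5900 = -11208$)
$j{\left(S \right)} = 10 S$
$\left(29695 - M\right) + j{\left(165 \right)} = \left(29695 - -11208\right) + 10 \cdot 165 = \left(29695 + 11208\right) + 1650 = 40903 + 1650 = 42553$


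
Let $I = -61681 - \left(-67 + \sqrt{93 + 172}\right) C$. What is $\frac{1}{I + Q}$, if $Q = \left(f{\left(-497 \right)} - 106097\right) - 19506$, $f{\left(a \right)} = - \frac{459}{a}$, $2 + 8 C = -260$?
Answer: $- \frac{37442083945}{7094369797233582} - \frac{32358179 \sqrt{265}}{35471848986167910} \approx -5.2926 \cdot 10^{-6}$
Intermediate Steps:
$C = - \frac{131}{4}$ ($C = - \frac{1}{4} + \frac{1}{8} \left(-260\right) = - \frac{1}{4} - \frac{65}{2} = - \frac{131}{4} \approx -32.75$)
$I = - \frac{255501}{4} + \frac{131 \sqrt{265}}{4}$ ($I = -61681 - \left(-67 + \sqrt{93 + 172}\right) \left(- \frac{131}{4}\right) = -61681 - \left(-67 + \sqrt{265}\right) \left(- \frac{131}{4}\right) = -61681 - \left(\frac{8777}{4} - \frac{131 \sqrt{265}}{4}\right) = - \frac{255501}{4} + \frac{131 \sqrt{265}}{4} \approx -63342.0$)
$Q = - \frac{62424232}{497}$ ($Q = \left(- \frac{459}{-497} - 106097\right) - 19506 = \left(\left(-459\right) \left(- \frac{1}{497}\right) - 106097\right) - 19506 = \left(\frac{459}{497} - 106097\right) - 19506 = - \frac{52729750}{497} - 19506 = - \frac{62424232}{497} \approx -1.256 \cdot 10^{5}$)
$\frac{1}{I + Q} = \frac{1}{\left(- \frac{255501}{4} + \frac{131 \sqrt{265}}{4}\right) - \frac{62424232}{497}} = \frac{1}{- \frac{376680925}{1988} + \frac{131 \sqrt{265}}{4}}$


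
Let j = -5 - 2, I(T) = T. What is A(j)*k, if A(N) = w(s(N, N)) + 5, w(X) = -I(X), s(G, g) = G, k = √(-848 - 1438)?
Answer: 36*I*√254 ≈ 573.75*I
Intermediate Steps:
k = 3*I*√254 (k = √(-2286) = 3*I*√254 ≈ 47.812*I)
j = -7
w(X) = -X
A(N) = 5 - N (A(N) = -N + 5 = 5 - N)
A(j)*k = (5 - 1*(-7))*(3*I*√254) = (5 + 7)*(3*I*√254) = 12*(3*I*√254) = 36*I*√254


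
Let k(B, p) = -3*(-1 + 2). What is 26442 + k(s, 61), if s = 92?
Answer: 26439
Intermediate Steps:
k(B, p) = -3 (k(B, p) = -3*1 = -3)
26442 + k(s, 61) = 26442 - 3 = 26439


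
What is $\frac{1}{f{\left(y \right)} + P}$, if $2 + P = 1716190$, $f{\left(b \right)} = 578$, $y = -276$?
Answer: $\frac{1}{1716766} \approx 5.8249 \cdot 10^{-7}$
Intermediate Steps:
$P = 1716188$ ($P = -2 + 1716190 = 1716188$)
$\frac{1}{f{\left(y \right)} + P} = \frac{1}{578 + 1716188} = \frac{1}{1716766}$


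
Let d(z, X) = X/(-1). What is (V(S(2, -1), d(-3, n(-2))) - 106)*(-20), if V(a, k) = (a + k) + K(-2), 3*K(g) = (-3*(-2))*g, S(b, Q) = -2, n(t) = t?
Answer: 2200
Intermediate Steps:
K(g) = 2*g (K(g) = ((-3*(-2))*g)/3 = (6*g)/3 = 2*g)
d(z, X) = -X (d(z, X) = X*(-1) = -X)
V(a, k) = -4 + a + k (V(a, k) = (a + k) + 2*(-2) = (a + k) - 4 = -4 + a + k)
(V(S(2, -1), d(-3, n(-2))) - 106)*(-20) = ((-4 - 2 - 1*(-2)) - 106)*(-20) = ((-4 - 2 + 2) - 106)*(-20) = (-4 - 106)*(-20) = -110*(-20) = 2200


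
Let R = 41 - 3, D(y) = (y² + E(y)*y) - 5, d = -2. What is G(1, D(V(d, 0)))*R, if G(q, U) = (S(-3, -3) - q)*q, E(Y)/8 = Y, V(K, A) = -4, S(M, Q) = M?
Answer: -152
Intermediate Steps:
E(Y) = 8*Y
D(y) = -5 + 9*y² (D(y) = (y² + (8*y)*y) - 5 = (y² + 8*y²) - 5 = 9*y² - 5 = -5 + 9*y²)
G(q, U) = q*(-3 - q) (G(q, U) = (-3 - q)*q = q*(-3 - q))
R = 38
G(1, D(V(d, 0)))*R = -1*1*(3 + 1)*38 = -1*1*4*38 = -4*38 = -152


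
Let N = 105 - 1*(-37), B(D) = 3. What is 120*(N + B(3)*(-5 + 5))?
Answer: 17040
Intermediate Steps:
N = 142 (N = 105 + 37 = 142)
120*(N + B(3)*(-5 + 5)) = 120*(142 + 3*(-5 + 5)) = 120*(142 + 3*0) = 120*(142 + 0) = 120*142 = 17040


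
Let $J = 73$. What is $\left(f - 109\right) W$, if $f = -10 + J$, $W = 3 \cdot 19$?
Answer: $-2622$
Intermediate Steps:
$W = 57$
$f = 63$ ($f = -10 + 73 = 63$)
$\left(f - 109\right) W = \left(63 - 109\right) 57 = \left(-46\right) 57 = -2622$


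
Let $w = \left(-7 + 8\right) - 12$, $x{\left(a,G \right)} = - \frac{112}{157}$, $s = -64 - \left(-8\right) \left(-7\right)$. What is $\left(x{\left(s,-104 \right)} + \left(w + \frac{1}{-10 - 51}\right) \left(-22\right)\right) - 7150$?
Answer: $- \frac{66161294}{9577} \approx -6908.4$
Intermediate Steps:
$s = -120$ ($s = -64 - 56 = -120$)
$x{\left(a,G \right)} = - \frac{112}{157}$ ($x{\left(a,G \right)} = \left(-112\right) \frac{1}{157} = - \frac{112}{157}$)
$w = -11$ ($w = 1 - 12 = -11$)
$\left(x{\left(s,-104 \right)} + \left(w + \frac{1}{-10 - 51}\right) \left(-22\right)\right) - 7150 = \left(- \frac{112}{157} + \left(-11 + \frac{1}{-10 - 51}\right) \left(-22\right)\right) - 7150 = \left(- \frac{112}{157} + \left(-11 + \frac{1}{-61}\right) \left(-22\right)\right) - 7150 = \left(- \frac{112}{157} + \left(-11 - \frac{1}{61}\right) \left(-22\right)\right) - 7150 = \left(- \frac{112}{157} - - \frac{14784}{61}\right) - 7150 = \left(- \frac{112}{157} + \frac{14784}{61}\right) - 7150 = \frac{2314256}{9577} - 7150 = - \frac{66161294}{9577}$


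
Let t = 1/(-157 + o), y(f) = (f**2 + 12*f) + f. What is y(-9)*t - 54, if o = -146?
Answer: -5442/101 ≈ -53.881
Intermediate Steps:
y(f) = f**2 + 13*f
t = -1/303 (t = 1/(-157 - 146) = 1/(-303) = -1/303 ≈ -0.0033003)
y(-9)*t - 54 = -9*(13 - 9)*(-1/303) - 54 = -9*4*(-1/303) - 54 = -36*(-1/303) - 54 = 12/101 - 54 = -5442/101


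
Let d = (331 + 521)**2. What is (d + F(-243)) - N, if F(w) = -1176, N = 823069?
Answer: -98341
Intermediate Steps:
d = 725904 (d = 852**2 = 725904)
(d + F(-243)) - N = (725904 - 1176) - 1*823069 = 724728 - 823069 = -98341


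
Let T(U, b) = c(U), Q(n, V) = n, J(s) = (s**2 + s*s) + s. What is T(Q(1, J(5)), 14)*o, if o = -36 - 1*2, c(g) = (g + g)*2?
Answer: -152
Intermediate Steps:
J(s) = s + 2*s**2 (J(s) = (s**2 + s**2) + s = 2*s**2 + s = s + 2*s**2)
c(g) = 4*g (c(g) = (2*g)*2 = 4*g)
T(U, b) = 4*U
o = -38 (o = -36 - 2 = -38)
T(Q(1, J(5)), 14)*o = (4*1)*(-38) = 4*(-38) = -152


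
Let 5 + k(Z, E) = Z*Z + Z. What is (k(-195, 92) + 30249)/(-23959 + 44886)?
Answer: 68074/20927 ≈ 3.2529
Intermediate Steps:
k(Z, E) = -5 + Z + Z² (k(Z, E) = -5 + (Z*Z + Z) = -5 + (Z² + Z) = -5 + (Z + Z²) = -5 + Z + Z²)
(k(-195, 92) + 30249)/(-23959 + 44886) = ((-5 - 195 + (-195)²) + 30249)/(-23959 + 44886) = ((-5 - 195 + 38025) + 30249)/20927 = (37825 + 30249)*(1/20927) = 68074*(1/20927) = 68074/20927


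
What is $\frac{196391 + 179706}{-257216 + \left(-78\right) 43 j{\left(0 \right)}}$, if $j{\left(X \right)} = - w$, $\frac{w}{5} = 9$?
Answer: $- \frac{376097}{106286} \approx -3.5385$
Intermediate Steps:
$w = 45$ ($w = 5 \cdot 9 = 45$)
$j{\left(X \right)} = -45$ ($j{\left(X \right)} = \left(-1\right) 45 = -45$)
$\frac{196391 + 179706}{-257216 + \left(-78\right) 43 j{\left(0 \right)}} = \frac{196391 + 179706}{-257216 + \left(-78\right) 43 \left(-45\right)} = \frac{376097}{-257216 - -150930} = \frac{376097}{-257216 + 150930} = \frac{376097}{-106286} = 376097 \left(- \frac{1}{106286}\right) = - \frac{376097}{106286}$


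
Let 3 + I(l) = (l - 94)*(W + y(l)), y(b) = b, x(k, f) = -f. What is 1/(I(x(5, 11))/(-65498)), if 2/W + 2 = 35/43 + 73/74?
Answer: -4159123/139974 ≈ -29.714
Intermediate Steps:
W = -6364/635 (W = 2/(-2 + (35/43 + 73/74)) = 2/(-2 + 5729/3182) = 2/(-635/3182) = 2*(-3182/635) = -6364/635 ≈ -10.022)
I(l) = -3 + (-94 + l)*(-6364/635 + l) (I(l) = -3 + (l - 94)*(-6364/635 + l) = -3 + (-94 + l)*(-6364/635 + l))
1/(I(x(5, 11))/(-65498)) = 1/((596311/635 + (-1*11)² - (-66054)*11/635)/(-65498)) = 1/((596311/635 + (-11)² - 66054/635*(-11))*(-1/65498)) = 1/((596311/635 + 121 + 726594/635)*(-1/65498)) = 1/((279948/127)*(-1/65498)) = 1/(-139974/4159123) = -4159123/139974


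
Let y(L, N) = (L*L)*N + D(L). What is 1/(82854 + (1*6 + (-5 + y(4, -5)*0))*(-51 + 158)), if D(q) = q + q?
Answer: 1/82961 ≈ 1.2054e-5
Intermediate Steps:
D(q) = 2*q
y(L, N) = 2*L + N*L² (y(L, N) = (L*L)*N + 2*L = L²*N + 2*L = N*L² + 2*L = 2*L + N*L²)
1/(82854 + (1*6 + (-5 + y(4, -5)*0))*(-51 + 158)) = 1/(82854 + (1*6 + (-5 + (4*(2 + 4*(-5)))*0))*(-51 + 158)) = 1/(82854 + (6 + (-5 + (4*(2 - 20))*0))*107) = 1/(82854 + (6 + (-5 + (4*(-18))*0))*107) = 1/(82854 + (6 + (-5 - 72*0))*107) = 1/(82854 + (6 + (-5 + 0))*107) = 1/(82854 + (6 - 5)*107) = 1/(82854 + 1*107) = 1/(82854 + 107) = 1/82961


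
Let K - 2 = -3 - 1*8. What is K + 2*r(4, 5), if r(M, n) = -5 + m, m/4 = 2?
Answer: -3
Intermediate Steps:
m = 8 (m = 4*2 = 8)
K = -9 (K = 2 + (-3 - 1*8) = 2 + (-3 - 8) = 2 - 11 = -9)
r(M, n) = 3 (r(M, n) = -5 + 8 = 3)
K + 2*r(4, 5) = -9 + 2*3 = -9 + 6 = -3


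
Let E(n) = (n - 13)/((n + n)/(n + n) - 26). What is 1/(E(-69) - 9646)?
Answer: -25/241068 ≈ -0.00010371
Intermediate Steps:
E(n) = 13/25 - n/25 (E(n) = (-13 + n)/((2*n)/((2*n)) - 26) = (-13 + n)/((2*n)*(1/(2*n)) - 26) = (-13 + n)/(1 - 26) = (-13 + n)/(-25) = (-13 + n)*(-1/25) = 13/25 - n/25)
1/(E(-69) - 9646) = 1/((13/25 - 1/25*(-69)) - 9646) = 1/((13/25 + 69/25) - 9646) = 1/(82/25 - 9646) = 1/(-241068/25) = -25/241068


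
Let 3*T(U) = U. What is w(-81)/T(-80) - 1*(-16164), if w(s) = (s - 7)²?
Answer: 79368/5 ≈ 15874.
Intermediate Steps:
T(U) = U/3
w(s) = (-7 + s)²
w(-81)/T(-80) - 1*(-16164) = (-7 - 81)²/(((⅓)*(-80))) - 1*(-16164) = (-88)²/(-80/3) + 16164 = 7744*(-3/80) + 16164 = -1452/5 + 16164 = 79368/5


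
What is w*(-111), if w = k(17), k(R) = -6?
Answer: 666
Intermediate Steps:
w = -6
w*(-111) = -6*(-111) = 666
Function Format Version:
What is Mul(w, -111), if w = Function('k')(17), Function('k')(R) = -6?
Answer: 666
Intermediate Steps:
w = -6
Mul(w, -111) = Mul(-6, -111) = 666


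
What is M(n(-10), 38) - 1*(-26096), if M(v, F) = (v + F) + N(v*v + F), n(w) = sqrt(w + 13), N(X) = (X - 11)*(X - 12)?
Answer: 27004 + sqrt(3) ≈ 27006.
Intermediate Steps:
N(X) = (-12 + X)*(-11 + X) (N(X) = (-11 + X)*(-12 + X) = (-12 + X)*(-11 + X))
n(w) = sqrt(13 + w)
M(v, F) = 132 + v + (F + v**2)**2 - 23*v**2 - 22*F (M(v, F) = (v + F) + (132 + (v*v + F)**2 - 23*(v*v + F)) = (F + v) + (132 + (v**2 + F)**2 - 23*(v**2 + F)) = (F + v) + (132 + (F + v**2)**2 - 23*(F + v**2)) = (F + v) + (132 + (F + v**2)**2 + (-23*F - 23*v**2)) = (F + v) + (132 + (F + v**2)**2 - 23*F - 23*v**2) = 132 + v + (F + v**2)**2 - 23*v**2 - 22*F)
M(n(-10), 38) - 1*(-26096) = (132 + sqrt(13 - 10) + (38 + (sqrt(13 - 10))**2)**2 - 23*(sqrt(13 - 10))**2 - 22*38) - 1*(-26096) = (132 + sqrt(3) + (38 + (sqrt(3))**2)**2 - 23*(sqrt(3))**2 - 836) + 26096 = (132 + sqrt(3) + (38 + 3)**2 - 23*3 - 836) + 26096 = (132 + sqrt(3) + 41**2 - 69 - 836) + 26096 = (132 + sqrt(3) + 1681 - 69 - 836) + 26096 = (908 + sqrt(3)) + 26096 = 27004 + sqrt(3)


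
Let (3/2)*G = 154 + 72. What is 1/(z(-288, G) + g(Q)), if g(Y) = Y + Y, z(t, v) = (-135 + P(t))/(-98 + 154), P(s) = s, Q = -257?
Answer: -56/29207 ≈ -0.0019173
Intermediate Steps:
G = 452/3 (G = 2*(154 + 72)/3 = (⅔)*226 = 452/3 ≈ 150.67)
z(t, v) = -135/56 + t/56 (z(t, v) = (-135 + t)/(-98 + 154) = (-135 + t)/56 = (-135 + t)*(1/56) = -135/56 + t/56)
g(Y) = 2*Y
1/(z(-288, G) + g(Q)) = 1/((-135/56 + (1/56)*(-288)) + 2*(-257)) = 1/((-135/56 - 36/7) - 514) = 1/(-423/56 - 514) = 1/(-29207/56) = -56/29207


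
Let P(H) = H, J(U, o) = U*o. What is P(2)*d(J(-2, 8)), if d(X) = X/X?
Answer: 2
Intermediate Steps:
d(X) = 1
P(2)*d(J(-2, 8)) = 2*1 = 2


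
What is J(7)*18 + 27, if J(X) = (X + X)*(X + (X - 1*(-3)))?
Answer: 4311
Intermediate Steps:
J(X) = 2*X*(3 + 2*X) (J(X) = (2*X)*(X + (X + 3)) = (2*X)*(X + (3 + X)) = (2*X)*(3 + 2*X) = 2*X*(3 + 2*X))
J(7)*18 + 27 = (2*7*(3 + 2*7))*18 + 27 = (2*7*(3 + 14))*18 + 27 = (2*7*17)*18 + 27 = 238*18 + 27 = 4284 + 27 = 4311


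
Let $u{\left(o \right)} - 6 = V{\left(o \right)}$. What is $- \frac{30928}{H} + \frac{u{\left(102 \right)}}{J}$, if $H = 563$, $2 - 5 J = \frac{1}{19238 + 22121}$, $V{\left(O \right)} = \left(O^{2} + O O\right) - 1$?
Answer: $\frac{2420607429229}{46569671} \approx 51978.0$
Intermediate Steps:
$V{\left(O \right)} = -1 + 2 O^{2}$ ($V{\left(O \right)} = \left(O^{2} + O^{2}\right) - 1 = 2 O^{2} - 1 = -1 + 2 O^{2}$)
$J = \frac{82717}{206795}$ ($J = \frac{2}{5} - \frac{1}{5 \left(19238 + 22121\right)} = \frac{2}{5} - \frac{1}{5 \cdot 41359} = \frac{2}{5} - \frac{1}{206795} = \frac{82717}{206795} \approx 0.4$)
$u{\left(o \right)} = 5 + 2 o^{2}$ ($u{\left(o \right)} = 6 + \left(-1 + 2 o^{2}\right) = 5 + 2 o^{2}$)
$- \frac{30928}{H} + \frac{u{\left(102 \right)}}{J} = - \frac{30928}{563} + \frac{5 + 2 \cdot 102^{2}}{\frac{82717}{206795}} = \left(-30928\right) \frac{1}{563} + \left(5 + 2 \cdot 10404\right) \frac{206795}{82717} = - \frac{30928}{563} + \left(5 + 20808\right) \frac{206795}{82717} = - \frac{30928}{563} + 20813 \cdot \frac{206795}{82717} = - \frac{30928}{563} + \frac{4304024335}{82717} = \frac{2420607429229}{46569671}$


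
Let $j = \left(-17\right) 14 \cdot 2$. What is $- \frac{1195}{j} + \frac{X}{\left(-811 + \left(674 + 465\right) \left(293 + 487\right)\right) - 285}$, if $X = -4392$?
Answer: $\frac{264565397}{105591556} \approx 2.5056$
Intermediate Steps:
$j = -476$ ($j = \left(-238\right) 2 = -476$)
$- \frac{1195}{j} + \frac{X}{\left(-811 + \left(674 + 465\right) \left(293 + 487\right)\right) - 285} = - \frac{1195}{-476} - \frac{4392}{\left(-811 + \left(674 + 465\right) \left(293 + 487\right)\right) - 285} = \left(-1195\right) \left(- \frac{1}{476}\right) - \frac{4392}{\left(-811 + 1139 \cdot 780\right) - 285} = \frac{1195}{476} - \frac{4392}{\left(-811 + 888420\right) - 285} = \frac{1195}{476} - \frac{4392}{887609 - 285} = \frac{1195}{476} - \frac{4392}{887324} = \frac{1195}{476} - \frac{1098}{221831} = \frac{264565397}{105591556}$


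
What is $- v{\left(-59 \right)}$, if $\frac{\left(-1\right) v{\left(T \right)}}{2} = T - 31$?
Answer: $-180$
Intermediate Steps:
$v{\left(T \right)} = 62 - 2 T$ ($v{\left(T \right)} = - 2 \left(T - 31\right) = - 2 \left(-31 + T\right) = 62 - 2 T$)
$- v{\left(-59 \right)} = - (62 - -118) = - (62 + 118) = \left(-1\right) 180 = -180$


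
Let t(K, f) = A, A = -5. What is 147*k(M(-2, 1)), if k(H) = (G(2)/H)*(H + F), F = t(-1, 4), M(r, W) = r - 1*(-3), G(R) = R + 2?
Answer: -2352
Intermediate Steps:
G(R) = 2 + R
M(r, W) = 3 + r (M(r, W) = r + 3 = 3 + r)
t(K, f) = -5
F = -5
k(H) = 4*(-5 + H)/H (k(H) = ((2 + 2)/H)*(H - 5) = (4/H)*(-5 + H) = 4*(-5 + H)/H)
147*k(M(-2, 1)) = 147*(4 - 20/(3 - 2)) = 147*(4 - 20/1) = 147*(4 - 20*1) = 147*(4 - 20) = 147*(-16) = -2352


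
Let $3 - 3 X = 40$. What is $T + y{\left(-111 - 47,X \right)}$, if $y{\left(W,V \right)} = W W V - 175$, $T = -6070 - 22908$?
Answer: $- \frac{1011127}{3} \approx -3.3704 \cdot 10^{5}$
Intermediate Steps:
$X = - \frac{37}{3}$ ($X = 1 - \frac{40}{3} = - \frac{37}{3} \approx -12.333$)
$T = -28978$ ($T = -6070 - 22908 = -28978$)
$y{\left(W,V \right)} = -175 + V W^{2}$ ($y{\left(W,V \right)} = W^{2} V - 175 = V W^{2} - 175 = -175 + V W^{2}$)
$T + y{\left(-111 - 47,X \right)} = -28978 - \left(175 + \frac{37 \left(-111 - 47\right)^{2}}{3}\right) = -28978 - \left(175 + \frac{37 \left(-158\right)^{2}}{3}\right) = -28978 - \frac{924193}{3} = - \frac{1011127}{3}$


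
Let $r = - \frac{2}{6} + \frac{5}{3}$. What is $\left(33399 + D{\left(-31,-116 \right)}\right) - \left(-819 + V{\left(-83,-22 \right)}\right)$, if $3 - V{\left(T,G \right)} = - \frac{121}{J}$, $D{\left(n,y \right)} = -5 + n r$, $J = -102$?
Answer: $\frac{1161775}{34} \approx 34170.0$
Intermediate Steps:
$r = \frac{4}{3}$ ($r = \left(-2\right) \frac{1}{6} + 5 \cdot \frac{1}{3} = - \frac{1}{3} + \frac{5}{3} = \frac{4}{3} \approx 1.3333$)
$D{\left(n,y \right)} = -5 + \frac{4 n}{3}$ ($D{\left(n,y \right)} = -5 + n \frac{4}{3} = -5 + \frac{4 n}{3}$)
$V{\left(T,G \right)} = \frac{185}{102}$ ($V{\left(T,G \right)} = 3 - - \frac{121}{-102} = 3 - \left(-121\right) \left(- \frac{1}{102}\right) = 3 - \frac{121}{102} = \frac{185}{102}$)
$\left(33399 + D{\left(-31,-116 \right)}\right) - \left(-819 + V{\left(-83,-22 \right)}\right) = \left(33399 + \left(-5 + \frac{4}{3} \left(-31\right)\right)\right) + \left(819 - \frac{185}{102}\right) = \left(33399 - \frac{139}{3}\right) + \left(819 - \frac{185}{102}\right) = \left(33399 - \frac{139}{3}\right) + \frac{83353}{102} = \frac{100058}{3} + \frac{83353}{102} = \frac{1161775}{34}$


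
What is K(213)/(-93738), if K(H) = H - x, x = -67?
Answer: -140/46869 ≈ -0.0029870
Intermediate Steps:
K(H) = 67 + H (K(H) = H - 1*(-67) = H + 67 = 67 + H)
K(213)/(-93738) = (67 + 213)/(-93738) = 280*(-1/93738) = -140/46869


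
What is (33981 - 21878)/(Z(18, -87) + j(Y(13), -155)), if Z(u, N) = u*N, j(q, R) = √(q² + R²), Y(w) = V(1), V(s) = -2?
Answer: -18953298/2428327 - 12103*√24029/2428327 ≈ -8.5777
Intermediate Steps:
Y(w) = -2
j(q, R) = √(R² + q²)
Z(u, N) = N*u
(33981 - 21878)/(Z(18, -87) + j(Y(13), -155)) = (33981 - 21878)/(-87*18 + √((-155)² + (-2)²)) = 12103/(-1566 + √(24025 + 4)) = 12103/(-1566 + √24029)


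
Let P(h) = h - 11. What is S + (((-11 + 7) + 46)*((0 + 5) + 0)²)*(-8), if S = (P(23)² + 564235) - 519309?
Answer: 36670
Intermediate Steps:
P(h) = -11 + h
S = 45070 (S = ((-11 + 23)² + 564235) - 519309 = (12² + 564235) - 519309 = (144 + 564235) - 519309 = 564379 - 519309 = 45070)
S + (((-11 + 7) + 46)*((0 + 5) + 0)²)*(-8) = 45070 + (((-11 + 7) + 46)*((0 + 5) + 0)²)*(-8) = 45070 + ((-4 + 46)*(5 + 0)²)*(-8) = 45070 + (42*5²)*(-8) = 45070 + (42*25)*(-8) = 45070 + 1050*(-8) = 45070 - 8400 = 36670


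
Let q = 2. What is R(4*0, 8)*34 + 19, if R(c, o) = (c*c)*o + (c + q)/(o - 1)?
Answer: 201/7 ≈ 28.714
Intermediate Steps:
R(c, o) = o*c**2 + (2 + c)/(-1 + o) (R(c, o) = (c*c)*o + (c + 2)/(o - 1) = c**2*o + (2 + c)/(-1 + o) = o*c**2 + (2 + c)/(-1 + o))
R(4*0, 8)*34 + 19 = ((2 + 4*0 + (4*0)**2*8**2 - 1*8*(4*0)**2)/(-1 + 8))*34 + 19 = ((2 + 0 + 0**2*64 - 1*8*0**2)/7)*34 + 19 = ((2 + 0 + 0*64 - 1*8*0)/7)*34 + 19 = ((2 + 0 + 0 + 0)/7)*34 + 19 = ((1/7)*2)*34 + 19 = (2/7)*34 + 19 = 68/7 + 19 = 201/7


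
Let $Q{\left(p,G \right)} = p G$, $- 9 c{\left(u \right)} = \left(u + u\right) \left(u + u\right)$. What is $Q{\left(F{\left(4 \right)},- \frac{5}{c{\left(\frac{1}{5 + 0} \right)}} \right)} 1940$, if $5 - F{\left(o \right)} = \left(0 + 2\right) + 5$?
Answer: $-1091250$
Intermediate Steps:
$c{\left(u \right)} = - \frac{4 u^{2}}{9}$ ($c{\left(u \right)} = - \frac{\left(u + u\right) \left(u + u\right)}{9} = - \frac{2 u 2 u}{9} = - \frac{4 u^{2}}{9}$)
$F{\left(o \right)} = -2$ ($F{\left(o \right)} = 5 - \left(\left(0 + 2\right) + 5\right) = 5 - \left(2 + 5\right) = 5 - 7 = -2$)
$Q{\left(p,G \right)} = G p$
$Q{\left(F{\left(4 \right)},- \frac{5}{c{\left(\frac{1}{5 + 0} \right)}} \right)} 1940 = - \frac{5}{\left(- \frac{4}{9}\right) \left(\frac{1}{5 + 0}\right)^{2}} \left(-2\right) 1940 = - \frac{5}{\left(- \frac{4}{9}\right) \left(\frac{1}{5}\right)^{2}} \left(-2\right) 1940 = - \frac{5}{\left(- \frac{4}{9}\right) \frac{1}{25}} \left(-2\right) 1940 = - \frac{5}{- \frac{4}{225}} \left(-2\right) 1940 = \left(-5\right) \left(- \frac{225}{4}\right) \left(-2\right) 1940 = \frac{1125}{4} \left(-2\right) 1940 = \left(- \frac{1125}{2}\right) 1940 = -1091250$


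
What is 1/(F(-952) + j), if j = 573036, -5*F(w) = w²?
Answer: 5/1958876 ≈ 2.5525e-6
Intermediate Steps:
F(w) = -w²/5
1/(F(-952) + j) = 1/(-⅕*(-952)² + 573036) = 1/(-⅕*906304 + 573036) = 1/(-906304/5 + 573036) = 1/(1958876/5) = 5/1958876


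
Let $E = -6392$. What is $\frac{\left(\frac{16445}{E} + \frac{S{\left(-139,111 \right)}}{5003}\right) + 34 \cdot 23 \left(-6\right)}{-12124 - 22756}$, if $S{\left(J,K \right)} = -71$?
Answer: $\frac{150129021959}{1115433658880} \approx 0.13459$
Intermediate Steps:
$\frac{\left(\frac{16445}{E} + \frac{S{\left(-139,111 \right)}}{5003}\right) + 34 \cdot 23 \left(-6\right)}{-12124 - 22756} = \frac{\left(\frac{16445}{-6392} - \frac{71}{5003}\right) + 34 \cdot 23 \left(-6\right)}{-12124 - 22756} = \frac{\left(16445 \left(- \frac{1}{6392}\right) - \frac{71}{5003}\right) + 782 \left(-6\right)}{-34880} = \left(\left(- \frac{16445}{6392} - \frac{71}{5003}\right) - 4692\right) \left(- \frac{1}{34880}\right) = \left(- \frac{82728167}{31979176} - 4692\right) \left(- \frac{1}{34880}\right) = \left(- \frac{150129021959}{31979176}\right) \left(- \frac{1}{34880}\right) = \frac{150129021959}{1115433658880}$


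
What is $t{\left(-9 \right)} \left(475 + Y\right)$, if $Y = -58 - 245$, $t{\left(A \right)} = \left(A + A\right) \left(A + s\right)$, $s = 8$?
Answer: $3096$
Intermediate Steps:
$t{\left(A \right)} = 2 A \left(8 + A\right)$ ($t{\left(A \right)} = \left(A + A\right) \left(A + 8\right) = 2 A \left(8 + A\right)$)
$Y = -303$ ($Y = -58 - 245 = -303$)
$t{\left(-9 \right)} \left(475 + Y\right) = 2 \left(-9\right) \left(8 - 9\right) \left(475 - 303\right) = 2 \left(-9\right) \left(-1\right) 172 = 18 \cdot 172 = 3096$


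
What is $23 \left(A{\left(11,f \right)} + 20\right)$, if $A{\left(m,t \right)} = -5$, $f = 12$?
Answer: $345$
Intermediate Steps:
$23 \left(A{\left(11,f \right)} + 20\right) = 23 \left(-5 + 20\right) = 23 \cdot 15 = 345$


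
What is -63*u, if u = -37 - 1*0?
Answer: 2331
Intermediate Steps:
u = -37 (u = -37 + 0 = -37)
-63*u = -63*(-37) = 2331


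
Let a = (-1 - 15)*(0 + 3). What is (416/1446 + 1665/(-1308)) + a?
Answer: -15441521/315228 ≈ -48.985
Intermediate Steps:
a = -48 (a = -16*3 = -48)
(416/1446 + 1665/(-1308)) + a = (416/1446 + 1665/(-1308)) - 48 = (416*(1/1446) + 1665*(-1/1308)) - 48 = (208/723 - 555/436) - 48 = -310577/315228 - 48 = -15441521/315228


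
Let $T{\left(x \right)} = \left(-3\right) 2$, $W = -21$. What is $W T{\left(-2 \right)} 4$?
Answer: $504$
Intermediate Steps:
$T{\left(x \right)} = -6$
$W T{\left(-2 \right)} 4 = \left(-21\right) \left(-6\right) 4 = 126 \cdot 4 = 504$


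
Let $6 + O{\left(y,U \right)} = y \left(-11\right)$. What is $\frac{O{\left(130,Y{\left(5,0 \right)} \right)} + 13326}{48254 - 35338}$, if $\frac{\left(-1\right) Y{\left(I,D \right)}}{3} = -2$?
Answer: $\frac{5945}{6458} \approx 0.92056$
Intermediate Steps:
$Y{\left(I,D \right)} = 6$ ($Y{\left(I,D \right)} = \left(-3\right) \left(-2\right) = 6$)
$O{\left(y,U \right)} = -6 - 11 y$ ($O{\left(y,U \right)} = -6 + y \left(-11\right) = -6 - 11 y$)
$\frac{O{\left(130,Y{\left(5,0 \right)} \right)} + 13326}{48254 - 35338} = \frac{\left(-6 - 1430\right) + 13326}{48254 - 35338} = \frac{\left(-6 - 1430\right) + 13326}{12916} = \left(-1436 + 13326\right) \frac{1}{12916} = 11890 \cdot \frac{1}{12916} = \frac{5945}{6458}$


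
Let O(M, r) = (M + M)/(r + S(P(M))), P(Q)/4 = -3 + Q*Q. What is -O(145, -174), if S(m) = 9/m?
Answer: 24385520/14631303 ≈ 1.6667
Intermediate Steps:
P(Q) = -12 + 4*Q² (P(Q) = 4*(-3 + Q*Q) = 4*(-3 + Q²) = -12 + 4*Q²)
O(M, r) = 2*M/(r + 9/(-12 + 4*M²)) (O(M, r) = (M + M)/(r + 9/(-12 + 4*M²)) = (2*M)/(r + 9/(-12 + 4*M²)) = 2*M/(r + 9/(-12 + 4*M²)))
-O(145, -174) = -8*145*(-3 + 145²)/(9 + 4*(-174)*(-3 + 145²)) = -8*145*(-3 + 21025)/(9 + 4*(-174)*(-3 + 21025)) = -8*145*21022/(9 + 4*(-174)*21022) = -8*145*21022/(9 - 14631312) = -8*145*21022/(-14631303) = -8*145*(-1)*21022/14631303 = -1*(-24385520/14631303) = 24385520/14631303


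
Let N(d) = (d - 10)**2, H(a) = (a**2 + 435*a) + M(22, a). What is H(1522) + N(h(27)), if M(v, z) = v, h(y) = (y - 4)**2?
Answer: 3247937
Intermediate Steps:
h(y) = (-4 + y)**2
H(a) = 22 + a**2 + 435*a (H(a) = (a**2 + 435*a) + 22 = 22 + a**2 + 435*a)
N(d) = (-10 + d)**2
H(1522) + N(h(27)) = (22 + 1522**2 + 435*1522) + (-10 + (-4 + 27)**2)**2 = (22 + 2316484 + 662070) + (-10 + 23**2)**2 = 2978576 + (-10 + 529)**2 = 2978576 + 519**2 = 2978576 + 269361 = 3247937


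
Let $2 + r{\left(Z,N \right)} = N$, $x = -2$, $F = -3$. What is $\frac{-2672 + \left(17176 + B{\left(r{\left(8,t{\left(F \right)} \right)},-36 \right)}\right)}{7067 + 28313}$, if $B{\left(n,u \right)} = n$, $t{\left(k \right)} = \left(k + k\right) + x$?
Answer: $\frac{7247}{17690} \approx 0.40967$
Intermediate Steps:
$t{\left(k \right)} = -2 + 2 k$ ($t{\left(k \right)} = \left(k + k\right) - 2 = 2 k - 2 = -2 + 2 k$)
$r{\left(Z,N \right)} = -2 + N$
$\frac{-2672 + \left(17176 + B{\left(r{\left(8,t{\left(F \right)} \right)},-36 \right)}\right)}{7067 + 28313} = \frac{-2672 + \left(17176 + \left(-2 + \left(-2 + 2 \left(-3\right)\right)\right)\right)}{7067 + 28313} = \frac{-2672 + \left(17176 - 10\right)}{35380} = \left(-2672 + \left(17176 - 10\right)\right) \frac{1}{35380} = \left(-2672 + 17166\right) \frac{1}{35380} = 14494 \cdot \frac{1}{35380} = \frac{7247}{17690}$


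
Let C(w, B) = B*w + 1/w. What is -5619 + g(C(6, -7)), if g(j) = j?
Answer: -33965/6 ≈ -5660.8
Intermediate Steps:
C(w, B) = 1/w + B*w (C(w, B) = B*w + 1/w = 1/w + B*w)
-5619 + g(C(6, -7)) = -5619 + (1/6 - 7*6) = -5619 + (⅙ - 42) = -5619 - 251/6 = -33965/6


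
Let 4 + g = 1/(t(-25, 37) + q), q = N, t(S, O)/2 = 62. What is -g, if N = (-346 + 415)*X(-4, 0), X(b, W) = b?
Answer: 609/152 ≈ 4.0066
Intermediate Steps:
t(S, O) = 124 (t(S, O) = 2*62 = 124)
N = -276 (N = (-346 + 415)*(-4) = 69*(-4) = -276)
q = -276
g = -609/152 (g = -4 + 1/(124 - 276) = -4 + 1/(-152) = -4 - 1/152 = -609/152 ≈ -4.0066)
-g = -1*(-609/152) = 609/152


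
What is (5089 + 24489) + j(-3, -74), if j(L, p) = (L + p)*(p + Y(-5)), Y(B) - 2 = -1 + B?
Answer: 35584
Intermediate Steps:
Y(B) = 1 + B (Y(B) = 2 + (-1 + B) = 1 + B)
j(L, p) = (-4 + p)*(L + p) (j(L, p) = (L + p)*(p + (1 - 5)) = (L + p)*(p - 4) = (L + p)*(-4 + p) = (-4 + p)*(L + p))
(5089 + 24489) + j(-3, -74) = (5089 + 24489) + ((-74)² - 4*(-3) - 4*(-74) - 3*(-74)) = 29578 + (5476 + 12 + 296 + 222) = 29578 + 6006 = 35584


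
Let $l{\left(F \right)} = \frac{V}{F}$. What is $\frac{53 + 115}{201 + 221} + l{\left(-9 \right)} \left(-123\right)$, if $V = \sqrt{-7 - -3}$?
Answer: $\frac{84}{211} + \frac{82 i}{3} \approx 0.3981 + 27.333 i$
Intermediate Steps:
$V = 2 i$ ($V = \sqrt{-7 + 3} = \sqrt{-4} = 2 i \approx 2.0 i$)
$l{\left(F \right)} = \frac{2 i}{F}$
$\frac{53 + 115}{201 + 221} + l{\left(-9 \right)} \left(-123\right) = \frac{53 + 115}{201 + 221} + \frac{2 i}{-9} \left(-123\right) = \frac{168}{422} + 2 i \left(- \frac{1}{9}\right) \left(-123\right) = 168 \cdot \frac{1}{422} + - \frac{2 i}{9} \left(-123\right) = \frac{84}{211} + \frac{82 i}{3}$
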